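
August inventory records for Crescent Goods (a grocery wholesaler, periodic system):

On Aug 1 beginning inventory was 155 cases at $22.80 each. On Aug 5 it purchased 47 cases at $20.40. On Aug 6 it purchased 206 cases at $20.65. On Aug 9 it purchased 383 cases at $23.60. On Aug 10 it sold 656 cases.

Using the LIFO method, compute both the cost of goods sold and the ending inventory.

Aug 10, 656 sold [LIFO — newest first]: 383 @ $23.60 + 206 @ $20.65 + 47 @ $20.40 + 20 @ $22.80 = $14,707.50
Ending inventory: 135 @ $22.80 = $3,078.00
Check: goods available $17,785.50 = COGS $14,707.50 + ending $3,078.00

COGS = $14,707.50; ending inventory = $3,078.00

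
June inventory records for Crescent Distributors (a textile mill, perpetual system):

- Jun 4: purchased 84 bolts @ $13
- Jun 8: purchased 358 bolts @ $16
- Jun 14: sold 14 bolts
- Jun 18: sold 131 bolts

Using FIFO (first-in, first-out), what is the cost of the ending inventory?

Ending inventory = $4,752

Jun 14, 14 sold [FIFO — oldest first]: 14 @ $13 = $182
Jun 18, 131 sold [FIFO — oldest first]: 70 @ $13 + 61 @ $16 = $1,886
Total COGS = $182 + $1,886 = $2,068
Ending inventory: 297 @ $16 = $4,752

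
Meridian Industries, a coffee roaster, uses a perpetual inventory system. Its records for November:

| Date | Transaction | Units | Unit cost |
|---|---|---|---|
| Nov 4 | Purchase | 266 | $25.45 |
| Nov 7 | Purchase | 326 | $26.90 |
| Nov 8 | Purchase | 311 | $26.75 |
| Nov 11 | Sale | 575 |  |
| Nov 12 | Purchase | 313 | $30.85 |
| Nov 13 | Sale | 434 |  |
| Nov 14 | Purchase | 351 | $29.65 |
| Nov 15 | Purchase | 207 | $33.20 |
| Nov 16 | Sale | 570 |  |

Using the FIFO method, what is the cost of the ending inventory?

Nov 11, 575 sold [FIFO — oldest first]: 266 @ $25.45 + 309 @ $26.90 = $15,081.80
Nov 13, 434 sold [FIFO — oldest first]: 17 @ $26.90 + 311 @ $26.75 + 106 @ $30.85 = $12,046.65
Nov 16, 570 sold [FIFO — oldest first]: 207 @ $30.85 + 351 @ $29.65 + 12 @ $33.20 = $17,191.50
Total COGS = $15,081.80 + $12,046.65 + $17,191.50 = $44,319.95
Ending inventory: 195 @ $33.20 = $6,474.00

Ending inventory = $6,474.00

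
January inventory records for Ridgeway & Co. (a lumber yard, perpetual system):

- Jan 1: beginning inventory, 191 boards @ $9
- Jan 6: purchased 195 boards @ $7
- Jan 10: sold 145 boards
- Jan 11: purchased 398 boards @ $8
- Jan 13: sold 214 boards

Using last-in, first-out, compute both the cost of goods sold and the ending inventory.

COGS = $2,727; ending inventory = $3,541

Jan 10, 145 sold [LIFO — newest first]: 145 @ $7 = $1,015
Jan 13, 214 sold [LIFO — newest first]: 214 @ $8 = $1,712
Total COGS = $1,015 + $1,712 = $2,727
Ending inventory: 191 @ $9 + 50 @ $7 + 184 @ $8 = $3,541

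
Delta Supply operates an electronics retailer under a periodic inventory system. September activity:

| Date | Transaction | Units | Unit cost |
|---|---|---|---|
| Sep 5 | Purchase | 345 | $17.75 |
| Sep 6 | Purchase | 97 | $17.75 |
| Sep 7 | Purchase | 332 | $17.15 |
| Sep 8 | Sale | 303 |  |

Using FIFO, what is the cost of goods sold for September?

Sep 8, 303 sold [FIFO — oldest first]: 303 @ $17.75 = $5,378.25
Ending inventory: 42 @ $17.75 + 97 @ $17.75 + 332 @ $17.15 = $8,161.05
Check: goods available $13,539.30 = COGS $5,378.25 + ending $8,161.05

COGS = $5,378.25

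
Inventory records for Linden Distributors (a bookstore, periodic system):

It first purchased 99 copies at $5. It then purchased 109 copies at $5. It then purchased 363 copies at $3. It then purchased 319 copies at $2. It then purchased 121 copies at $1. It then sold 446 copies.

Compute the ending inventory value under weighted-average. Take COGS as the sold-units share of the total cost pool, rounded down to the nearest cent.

Sale 1, sell 446: 446/1011 × $2,888.00 → $1,274.03
Ending inventory (cost pool remaining) = $1,613.97

Ending inventory = $1,613.97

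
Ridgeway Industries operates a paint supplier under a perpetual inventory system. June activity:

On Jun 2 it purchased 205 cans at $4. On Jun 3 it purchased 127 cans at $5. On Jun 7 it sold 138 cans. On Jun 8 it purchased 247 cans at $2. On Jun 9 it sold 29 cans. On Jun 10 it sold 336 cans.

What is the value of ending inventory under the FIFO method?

Ending inventory = $152

Jun 7, 138 sold [FIFO — oldest first]: 138 @ $4 = $552
Jun 9, 29 sold [FIFO — oldest first]: 29 @ $4 = $116
Jun 10, 336 sold [FIFO — oldest first]: 38 @ $4 + 127 @ $5 + 171 @ $2 = $1,129
Total COGS = $552 + $116 + $1,129 = $1,797
Ending inventory: 76 @ $2 = $152
Check: goods available $1,949 = COGS $1,797 + ending $152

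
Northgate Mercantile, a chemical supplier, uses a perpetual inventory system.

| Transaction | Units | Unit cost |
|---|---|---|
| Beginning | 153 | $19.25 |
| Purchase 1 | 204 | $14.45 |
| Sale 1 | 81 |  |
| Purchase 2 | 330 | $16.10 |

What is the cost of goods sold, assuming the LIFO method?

COGS = $1,170.45

Sale 1 (81) [LIFO — newest first]: 81 @ $14.45 = $1,170.45
Ending inventory: 153 @ $19.25 + 123 @ $14.45 + 330 @ $16.10 = $10,035.60
Check: goods available $11,206.05 = COGS $1,170.45 + ending $10,035.60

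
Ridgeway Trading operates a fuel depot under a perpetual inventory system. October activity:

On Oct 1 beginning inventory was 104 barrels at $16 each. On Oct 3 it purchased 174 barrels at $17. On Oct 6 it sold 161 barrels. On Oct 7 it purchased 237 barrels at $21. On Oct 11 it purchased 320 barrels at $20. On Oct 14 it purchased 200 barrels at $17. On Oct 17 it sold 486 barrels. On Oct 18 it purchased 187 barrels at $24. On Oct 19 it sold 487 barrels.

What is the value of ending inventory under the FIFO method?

Ending inventory = $2,112

Oct 6, 161 sold [FIFO — oldest first]: 104 @ $16 + 57 @ $17 = $2,633
Oct 17, 486 sold [FIFO — oldest first]: 117 @ $17 + 237 @ $21 + 132 @ $20 = $9,606
Oct 19, 487 sold [FIFO — oldest first]: 188 @ $20 + 200 @ $17 + 99 @ $24 = $9,536
Total COGS = $2,633 + $9,606 + $9,536 = $21,775
Ending inventory: 88 @ $24 = $2,112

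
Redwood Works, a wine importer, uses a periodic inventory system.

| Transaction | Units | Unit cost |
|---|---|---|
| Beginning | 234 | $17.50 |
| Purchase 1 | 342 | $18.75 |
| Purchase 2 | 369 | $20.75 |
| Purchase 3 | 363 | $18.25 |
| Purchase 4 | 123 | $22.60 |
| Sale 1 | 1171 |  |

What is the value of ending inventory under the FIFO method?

Sale 1 (1171) [FIFO — oldest first]: 234 @ $17.50 + 342 @ $18.75 + 369 @ $20.75 + 226 @ $18.25 = $22,288.75
Ending inventory: 137 @ $18.25 + 123 @ $22.60 = $5,280.05

Ending inventory = $5,280.05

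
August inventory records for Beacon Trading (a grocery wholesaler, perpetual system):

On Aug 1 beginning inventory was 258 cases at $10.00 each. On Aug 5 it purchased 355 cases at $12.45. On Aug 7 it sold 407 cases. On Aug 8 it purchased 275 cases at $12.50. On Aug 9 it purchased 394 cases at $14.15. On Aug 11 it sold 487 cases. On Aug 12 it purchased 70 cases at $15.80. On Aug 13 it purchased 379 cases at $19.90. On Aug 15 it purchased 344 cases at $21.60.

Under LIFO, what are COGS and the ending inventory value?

Aug 7, 407 sold [LIFO — newest first]: 355 @ $12.45 + 52 @ $10.00 = $4,939.75
Aug 11, 487 sold [LIFO — newest first]: 394 @ $14.15 + 93 @ $12.50 = $6,737.60
Total COGS = $4,939.75 + $6,737.60 = $11,677.35
Ending inventory: 206 @ $10.00 + 182 @ $12.50 + 70 @ $15.80 + 379 @ $19.90 + 344 @ $21.60 = $20,413.50

COGS = $11,677.35; ending inventory = $20,413.50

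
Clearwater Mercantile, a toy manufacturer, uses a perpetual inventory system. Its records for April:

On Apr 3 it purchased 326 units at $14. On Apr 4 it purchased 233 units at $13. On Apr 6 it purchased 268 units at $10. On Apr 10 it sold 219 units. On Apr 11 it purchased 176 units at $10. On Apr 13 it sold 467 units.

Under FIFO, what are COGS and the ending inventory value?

Apr 10, 219 sold [FIFO — oldest first]: 219 @ $14 = $3,066
Apr 13, 467 sold [FIFO — oldest first]: 107 @ $14 + 233 @ $13 + 127 @ $10 = $5,797
Total COGS = $3,066 + $5,797 = $8,863
Ending inventory: 141 @ $10 + 176 @ $10 = $3,170

COGS = $8,863; ending inventory = $3,170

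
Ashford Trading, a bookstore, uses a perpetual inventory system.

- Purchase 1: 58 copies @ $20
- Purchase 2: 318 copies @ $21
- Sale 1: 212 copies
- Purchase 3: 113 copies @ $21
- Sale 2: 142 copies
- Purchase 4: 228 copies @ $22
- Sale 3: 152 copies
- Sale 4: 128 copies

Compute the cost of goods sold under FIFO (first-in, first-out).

Sale 1 (212) [FIFO — oldest first]: 58 @ $20 + 154 @ $21 = $4,394
Sale 2 (142) [FIFO — oldest first]: 142 @ $21 = $2,982
Sale 3 (152) [FIFO — oldest first]: 22 @ $21 + 113 @ $21 + 17 @ $22 = $3,209
Sale 4 (128) [FIFO — oldest first]: 128 @ $22 = $2,816
Total COGS = $4,394 + $2,982 + $3,209 + $2,816 = $13,401
Ending inventory: 83 @ $22 = $1,826

COGS = $13,401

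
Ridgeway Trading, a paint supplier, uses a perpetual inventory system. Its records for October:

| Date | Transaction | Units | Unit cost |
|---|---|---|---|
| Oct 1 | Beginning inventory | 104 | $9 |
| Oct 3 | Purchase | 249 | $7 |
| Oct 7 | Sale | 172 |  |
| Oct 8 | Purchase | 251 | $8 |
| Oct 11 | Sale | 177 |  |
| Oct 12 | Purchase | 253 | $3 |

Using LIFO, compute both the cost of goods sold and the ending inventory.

Oct 7, 172 sold [LIFO — newest first]: 172 @ $7 = $1,204
Oct 11, 177 sold [LIFO — newest first]: 177 @ $8 = $1,416
Total COGS = $1,204 + $1,416 = $2,620
Ending inventory: 104 @ $9 + 77 @ $7 + 74 @ $8 + 253 @ $3 = $2,826

COGS = $2,620; ending inventory = $2,826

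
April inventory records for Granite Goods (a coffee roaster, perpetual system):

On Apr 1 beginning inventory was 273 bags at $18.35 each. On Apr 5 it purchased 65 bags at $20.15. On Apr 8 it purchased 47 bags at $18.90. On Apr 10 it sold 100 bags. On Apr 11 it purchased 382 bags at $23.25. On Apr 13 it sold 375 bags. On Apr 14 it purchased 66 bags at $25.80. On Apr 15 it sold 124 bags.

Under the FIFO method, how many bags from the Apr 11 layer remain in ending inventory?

Apr 10, 100 sold [FIFO — oldest first]: 100 @ $18.35 = $1,835.00
Apr 13, 375 sold [FIFO — oldest first]: 173 @ $18.35 + 65 @ $20.15 + 47 @ $18.90 + 90 @ $23.25 = $7,465.10
Apr 15, 124 sold [FIFO — oldest first]: 124 @ $23.25 = $2,883.00
Total COGS = $1,835.00 + $7,465.10 + $2,883.00 = $12,183.10
Ending inventory: 168 @ $23.25 + 66 @ $25.80 = $5,608.80
Check: goods available $17,791.90 = COGS $12,183.10 + ending $5,608.80

168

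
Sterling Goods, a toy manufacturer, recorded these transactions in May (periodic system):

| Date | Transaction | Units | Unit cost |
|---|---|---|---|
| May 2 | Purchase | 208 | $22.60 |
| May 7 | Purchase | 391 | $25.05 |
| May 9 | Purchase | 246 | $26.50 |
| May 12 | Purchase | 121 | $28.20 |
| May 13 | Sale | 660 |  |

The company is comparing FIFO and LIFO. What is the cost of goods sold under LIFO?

FIFO COGS: 208 @ $22.60 + 391 @ $25.05 + 61 @ $26.50 = $16,111.85
LIFO COGS: 121 @ $28.20 + 246 @ $26.50 + 293 @ $25.05 = $17,270.85

COGS = $17,270.85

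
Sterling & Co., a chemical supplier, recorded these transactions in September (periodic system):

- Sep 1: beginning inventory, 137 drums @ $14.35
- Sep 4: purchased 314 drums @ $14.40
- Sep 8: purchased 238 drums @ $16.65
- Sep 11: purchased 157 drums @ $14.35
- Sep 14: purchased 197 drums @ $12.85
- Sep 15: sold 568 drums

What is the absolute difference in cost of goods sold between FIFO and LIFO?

$88.10

FIFO COGS: 137 @ $14.35 + 314 @ $14.40 + 117 @ $16.65 = $8,435.60
LIFO COGS: 197 @ $12.85 + 157 @ $14.35 + 214 @ $16.65 = $8,347.50
Difference = |$8,435.60 − $8,347.50| = $88.10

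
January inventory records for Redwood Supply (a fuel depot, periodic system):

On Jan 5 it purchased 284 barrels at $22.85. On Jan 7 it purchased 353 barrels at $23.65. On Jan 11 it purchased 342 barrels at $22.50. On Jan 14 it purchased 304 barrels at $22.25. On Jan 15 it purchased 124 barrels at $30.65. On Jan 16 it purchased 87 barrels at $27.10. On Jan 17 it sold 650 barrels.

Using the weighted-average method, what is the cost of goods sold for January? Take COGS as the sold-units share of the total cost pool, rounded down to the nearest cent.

COGS = $15,425.60

Jan 17, sell 650: 650/1494 × $35,455.15 → $15,425.60
Ending inventory (cost pool remaining) = $20,029.55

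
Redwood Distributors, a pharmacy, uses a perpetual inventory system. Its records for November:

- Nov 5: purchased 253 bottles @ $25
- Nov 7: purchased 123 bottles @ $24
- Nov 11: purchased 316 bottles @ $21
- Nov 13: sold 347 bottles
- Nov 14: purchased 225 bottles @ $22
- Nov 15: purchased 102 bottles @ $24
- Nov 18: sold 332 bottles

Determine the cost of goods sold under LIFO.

COGS = $14,898

Nov 13, 347 sold [LIFO — newest first]: 316 @ $21 + 31 @ $24 = $7,380
Nov 18, 332 sold [LIFO — newest first]: 102 @ $24 + 225 @ $22 + 5 @ $24 = $7,518
Total COGS = $7,380 + $7,518 = $14,898
Ending inventory: 253 @ $25 + 87 @ $24 = $8,413
Check: goods available $23,311 = COGS $14,898 + ending $8,413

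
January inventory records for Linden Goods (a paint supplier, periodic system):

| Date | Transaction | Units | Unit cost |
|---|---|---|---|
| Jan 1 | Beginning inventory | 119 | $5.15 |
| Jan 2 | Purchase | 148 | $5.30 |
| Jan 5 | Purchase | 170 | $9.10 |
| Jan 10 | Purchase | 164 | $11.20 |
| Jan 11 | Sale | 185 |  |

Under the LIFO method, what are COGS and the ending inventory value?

Jan 11, 185 sold [LIFO — newest first]: 164 @ $11.20 + 21 @ $9.10 = $2,027.90
Ending inventory: 119 @ $5.15 + 148 @ $5.30 + 149 @ $9.10 = $2,753.15

COGS = $2,027.90; ending inventory = $2,753.15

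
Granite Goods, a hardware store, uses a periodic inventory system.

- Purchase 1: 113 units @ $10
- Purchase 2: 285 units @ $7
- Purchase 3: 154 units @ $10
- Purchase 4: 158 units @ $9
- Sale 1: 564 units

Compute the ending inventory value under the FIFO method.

Sale 1 (564) [FIFO — oldest first]: 113 @ $10 + 285 @ $7 + 154 @ $10 + 12 @ $9 = $4,773
Ending inventory: 146 @ $9 = $1,314

Ending inventory = $1,314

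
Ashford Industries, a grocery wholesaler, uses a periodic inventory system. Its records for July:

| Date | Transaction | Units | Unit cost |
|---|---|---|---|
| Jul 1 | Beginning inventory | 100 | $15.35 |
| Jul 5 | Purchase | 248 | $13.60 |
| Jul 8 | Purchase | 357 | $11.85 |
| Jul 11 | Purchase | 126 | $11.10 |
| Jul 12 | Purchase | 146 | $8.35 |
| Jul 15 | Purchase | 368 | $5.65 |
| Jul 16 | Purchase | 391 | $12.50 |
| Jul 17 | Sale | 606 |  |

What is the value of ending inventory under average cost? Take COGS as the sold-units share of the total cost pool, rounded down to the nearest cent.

Jul 17, sell 606: 606/1736 × $18,722.65 → $6,535.67
Ending inventory (cost pool remaining) = $12,186.98
Check: goods available $18,722.65 = COGS $6,535.67 + ending $12,186.98

Ending inventory = $12,186.98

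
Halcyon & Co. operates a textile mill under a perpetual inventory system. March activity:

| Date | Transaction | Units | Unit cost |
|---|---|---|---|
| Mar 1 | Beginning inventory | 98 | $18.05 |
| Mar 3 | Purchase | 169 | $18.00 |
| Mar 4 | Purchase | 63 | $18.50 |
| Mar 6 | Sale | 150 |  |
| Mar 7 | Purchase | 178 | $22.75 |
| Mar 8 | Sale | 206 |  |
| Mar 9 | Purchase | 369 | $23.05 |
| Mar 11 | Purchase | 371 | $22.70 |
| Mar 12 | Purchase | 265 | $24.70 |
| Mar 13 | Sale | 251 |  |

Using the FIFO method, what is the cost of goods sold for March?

Mar 6, 150 sold [FIFO — oldest first]: 98 @ $18.05 + 52 @ $18.00 = $2,704.90
Mar 8, 206 sold [FIFO — oldest first]: 117 @ $18.00 + 63 @ $18.50 + 26 @ $22.75 = $3,863.00
Mar 13, 251 sold [FIFO — oldest first]: 152 @ $22.75 + 99 @ $23.05 = $5,739.95
Total COGS = $2,704.90 + $3,863.00 + $5,739.95 = $12,307.85
Ending inventory: 270 @ $23.05 + 371 @ $22.70 + 265 @ $24.70 = $21,190.70
Check: goods available $33,498.55 = COGS $12,307.85 + ending $21,190.70

COGS = $12,307.85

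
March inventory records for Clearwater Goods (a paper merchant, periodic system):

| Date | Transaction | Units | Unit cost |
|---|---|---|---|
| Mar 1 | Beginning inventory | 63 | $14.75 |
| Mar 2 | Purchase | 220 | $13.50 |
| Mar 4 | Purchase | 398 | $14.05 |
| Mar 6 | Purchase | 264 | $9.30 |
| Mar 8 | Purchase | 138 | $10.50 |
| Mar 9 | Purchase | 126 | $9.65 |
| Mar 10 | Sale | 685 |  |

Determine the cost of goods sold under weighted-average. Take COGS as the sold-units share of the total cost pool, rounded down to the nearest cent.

COGS = $8,278.49

Mar 10, sell 685: 685/1209 × $14,611.25 → $8,278.49
Ending inventory (cost pool remaining) = $6,332.76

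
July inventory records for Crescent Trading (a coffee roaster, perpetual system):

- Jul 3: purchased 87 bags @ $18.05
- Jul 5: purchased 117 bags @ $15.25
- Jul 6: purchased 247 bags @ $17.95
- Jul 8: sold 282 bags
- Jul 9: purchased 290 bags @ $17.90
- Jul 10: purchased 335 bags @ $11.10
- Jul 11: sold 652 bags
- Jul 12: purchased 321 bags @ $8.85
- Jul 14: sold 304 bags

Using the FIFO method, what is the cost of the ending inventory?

Ending inventory = $1,407.15

Jul 8, 282 sold [FIFO — oldest first]: 87 @ $18.05 + 117 @ $15.25 + 78 @ $17.95 = $4,754.70
Jul 11, 652 sold [FIFO — oldest first]: 169 @ $17.95 + 290 @ $17.90 + 193 @ $11.10 = $10,366.85
Jul 14, 304 sold [FIFO — oldest first]: 142 @ $11.10 + 162 @ $8.85 = $3,009.90
Total COGS = $4,754.70 + $10,366.85 + $3,009.90 = $18,131.45
Ending inventory: 159 @ $8.85 = $1,407.15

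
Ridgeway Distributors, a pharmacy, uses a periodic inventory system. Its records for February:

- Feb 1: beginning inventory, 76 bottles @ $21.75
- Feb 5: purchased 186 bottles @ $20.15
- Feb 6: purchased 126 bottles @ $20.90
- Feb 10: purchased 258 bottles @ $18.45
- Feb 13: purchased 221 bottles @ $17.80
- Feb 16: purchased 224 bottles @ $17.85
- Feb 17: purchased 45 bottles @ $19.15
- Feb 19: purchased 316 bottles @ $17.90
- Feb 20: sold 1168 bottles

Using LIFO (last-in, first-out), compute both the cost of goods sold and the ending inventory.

COGS = $21,384.05; ending inventory = $5,860.70

Feb 20, 1168 sold [LIFO — newest first]: 316 @ $17.90 + 45 @ $19.15 + 224 @ $17.85 + 221 @ $17.80 + 258 @ $18.45 + 104 @ $20.90 = $21,384.05
Ending inventory: 76 @ $21.75 + 186 @ $20.15 + 22 @ $20.90 = $5,860.70
Check: goods available $27,244.75 = COGS $21,384.05 + ending $5,860.70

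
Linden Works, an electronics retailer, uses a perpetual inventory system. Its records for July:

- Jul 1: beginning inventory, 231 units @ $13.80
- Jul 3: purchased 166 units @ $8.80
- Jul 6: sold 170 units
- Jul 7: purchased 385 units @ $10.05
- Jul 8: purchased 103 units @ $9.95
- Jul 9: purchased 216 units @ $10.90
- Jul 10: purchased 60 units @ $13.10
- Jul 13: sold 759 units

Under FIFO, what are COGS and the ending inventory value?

COGS = $10,022.30; ending inventory = $2,660.80

Jul 6, 170 sold [FIFO — oldest first]: 170 @ $13.80 = $2,346.00
Jul 13, 759 sold [FIFO — oldest first]: 61 @ $13.80 + 166 @ $8.80 + 385 @ $10.05 + 103 @ $9.95 + 44 @ $10.90 = $7,676.30
Total COGS = $2,346.00 + $7,676.30 = $10,022.30
Ending inventory: 172 @ $10.90 + 60 @ $13.10 = $2,660.80
Check: goods available $12,683.10 = COGS $10,022.30 + ending $2,660.80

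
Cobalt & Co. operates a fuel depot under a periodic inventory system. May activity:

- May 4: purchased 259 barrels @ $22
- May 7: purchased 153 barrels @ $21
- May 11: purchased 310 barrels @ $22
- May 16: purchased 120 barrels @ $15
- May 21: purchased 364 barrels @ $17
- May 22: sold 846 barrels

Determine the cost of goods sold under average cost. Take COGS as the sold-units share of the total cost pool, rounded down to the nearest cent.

COGS = $16,638.70

May 22, sell 846: 846/1206 × $23,719.00 → $16,638.70
Ending inventory (cost pool remaining) = $7,080.30
Check: goods available $23,719.00 = COGS $16,638.70 + ending $7,080.30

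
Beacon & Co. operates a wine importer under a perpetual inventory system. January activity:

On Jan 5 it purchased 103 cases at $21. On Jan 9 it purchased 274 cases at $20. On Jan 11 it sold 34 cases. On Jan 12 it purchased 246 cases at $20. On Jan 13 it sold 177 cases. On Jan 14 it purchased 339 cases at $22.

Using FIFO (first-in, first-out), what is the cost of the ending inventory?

Ending inventory = $15,698

Jan 11, 34 sold [FIFO — oldest first]: 34 @ $21 = $714
Jan 13, 177 sold [FIFO — oldest first]: 69 @ $21 + 108 @ $20 = $3,609
Total COGS = $714 + $3,609 = $4,323
Ending inventory: 166 @ $20 + 246 @ $20 + 339 @ $22 = $15,698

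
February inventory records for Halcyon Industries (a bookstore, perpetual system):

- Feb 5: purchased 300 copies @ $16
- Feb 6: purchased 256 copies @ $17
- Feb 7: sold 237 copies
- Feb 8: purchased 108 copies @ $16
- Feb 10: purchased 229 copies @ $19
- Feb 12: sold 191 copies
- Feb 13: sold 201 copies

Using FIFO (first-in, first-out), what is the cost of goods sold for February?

Feb 7, 237 sold [FIFO — oldest first]: 237 @ $16 = $3,792
Feb 12, 191 sold [FIFO — oldest first]: 63 @ $16 + 128 @ $17 = $3,184
Feb 13, 201 sold [FIFO — oldest first]: 128 @ $17 + 73 @ $16 = $3,344
Total COGS = $3,792 + $3,184 + $3,344 = $10,320
Ending inventory: 35 @ $16 + 229 @ $19 = $4,911

COGS = $10,320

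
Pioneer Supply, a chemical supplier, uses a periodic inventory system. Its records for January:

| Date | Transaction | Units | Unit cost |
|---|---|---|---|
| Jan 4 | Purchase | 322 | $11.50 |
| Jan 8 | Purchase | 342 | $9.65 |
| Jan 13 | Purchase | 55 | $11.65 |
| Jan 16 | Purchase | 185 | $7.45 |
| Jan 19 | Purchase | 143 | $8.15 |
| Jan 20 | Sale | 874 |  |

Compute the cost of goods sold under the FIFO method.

Jan 20, 874 sold [FIFO — oldest first]: 322 @ $11.50 + 342 @ $9.65 + 55 @ $11.65 + 155 @ $7.45 = $8,798.80
Ending inventory: 30 @ $7.45 + 143 @ $8.15 = $1,388.95

COGS = $8,798.80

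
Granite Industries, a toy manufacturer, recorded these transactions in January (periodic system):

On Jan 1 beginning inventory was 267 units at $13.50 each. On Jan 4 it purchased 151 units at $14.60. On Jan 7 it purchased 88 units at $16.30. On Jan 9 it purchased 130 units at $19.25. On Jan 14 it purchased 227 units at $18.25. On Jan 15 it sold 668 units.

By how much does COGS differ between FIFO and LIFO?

FIFO COGS: 267 @ $13.50 + 151 @ $14.60 + 88 @ $16.30 + 130 @ $19.25 + 32 @ $18.25 = $10,330.00
LIFO COGS: 227 @ $18.25 + 130 @ $19.25 + 88 @ $16.30 + 151 @ $14.60 + 72 @ $13.50 = $11,256.25
Difference = |$10,330.00 − $11,256.25| = $926.25

$926.25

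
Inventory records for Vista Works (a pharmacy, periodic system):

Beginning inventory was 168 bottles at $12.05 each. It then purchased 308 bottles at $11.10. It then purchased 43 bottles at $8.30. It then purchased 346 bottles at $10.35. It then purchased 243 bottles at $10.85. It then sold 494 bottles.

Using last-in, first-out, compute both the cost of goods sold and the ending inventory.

Sale 1 (494) [LIFO — newest first]: 243 @ $10.85 + 251 @ $10.35 = $5,234.40
Ending inventory: 168 @ $12.05 + 308 @ $11.10 + 43 @ $8.30 + 95 @ $10.35 = $6,783.35
Check: goods available $12,017.75 = COGS $5,234.40 + ending $6,783.35

COGS = $5,234.40; ending inventory = $6,783.35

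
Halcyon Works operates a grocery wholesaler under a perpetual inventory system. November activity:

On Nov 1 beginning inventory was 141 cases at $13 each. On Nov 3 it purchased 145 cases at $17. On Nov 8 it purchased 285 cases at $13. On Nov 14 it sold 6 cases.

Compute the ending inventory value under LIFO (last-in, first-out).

Nov 14, 6 sold [LIFO — newest first]: 6 @ $13 = $78
Ending inventory: 141 @ $13 + 145 @ $17 + 279 @ $13 = $7,925

Ending inventory = $7,925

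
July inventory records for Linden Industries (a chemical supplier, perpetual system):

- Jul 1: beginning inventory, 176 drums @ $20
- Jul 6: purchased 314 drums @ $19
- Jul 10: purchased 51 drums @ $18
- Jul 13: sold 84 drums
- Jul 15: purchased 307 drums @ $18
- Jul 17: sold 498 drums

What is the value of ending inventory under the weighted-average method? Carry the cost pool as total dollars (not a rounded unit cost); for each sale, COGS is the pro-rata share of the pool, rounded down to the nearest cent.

After Jul 1: 176 on hand, pool $3,520.00 (≈ $20.0000 each)
After Jul 6: 490 on hand, pool $9,486.00 (≈ $19.3592 each)
After Jul 10: 541 on hand, pool $10,404.00 (≈ $19.2311 each)
Jul 13, sell 84: 84/541 × $10,404.00 → $1,615.40
After Jul 15: 764 on hand, pool $14,314.60 (≈ $18.7364 each)
Jul 17, sell 498: 498/764 × $14,314.60 → $9,330.72
Total COGS = $1,615.40 + $9,330.72 = $10,946.12
Ending inventory (cost pool remaining) = $4,983.88

Ending inventory = $4,983.88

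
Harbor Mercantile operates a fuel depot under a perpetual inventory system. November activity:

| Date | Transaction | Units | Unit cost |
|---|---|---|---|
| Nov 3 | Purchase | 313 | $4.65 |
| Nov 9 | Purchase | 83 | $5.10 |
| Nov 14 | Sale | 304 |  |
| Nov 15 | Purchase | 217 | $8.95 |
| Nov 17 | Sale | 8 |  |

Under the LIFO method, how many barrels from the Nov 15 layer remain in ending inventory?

209

Nov 14, 304 sold [LIFO — newest first]: 83 @ $5.10 + 221 @ $4.65 = $1,450.95
Nov 17, 8 sold [LIFO — newest first]: 8 @ $8.95 = $71.60
Total COGS = $1,450.95 + $71.60 = $1,522.55
Ending inventory: 92 @ $4.65 + 209 @ $8.95 = $2,298.35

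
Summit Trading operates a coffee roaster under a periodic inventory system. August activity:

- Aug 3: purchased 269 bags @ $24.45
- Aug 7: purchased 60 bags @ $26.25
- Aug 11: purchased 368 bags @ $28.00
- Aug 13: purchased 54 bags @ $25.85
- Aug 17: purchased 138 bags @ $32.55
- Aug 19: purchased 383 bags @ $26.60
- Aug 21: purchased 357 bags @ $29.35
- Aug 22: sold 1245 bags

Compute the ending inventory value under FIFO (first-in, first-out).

Ending inventory = $11,196.15

Aug 22, 1245 sold [FIFO — oldest first]: 269 @ $24.45 + 60 @ $26.25 + 368 @ $28.00 + 54 @ $25.85 + 138 @ $32.55 + 356 @ $26.60 = $33,813.45
Ending inventory: 27 @ $26.60 + 357 @ $29.35 = $11,196.15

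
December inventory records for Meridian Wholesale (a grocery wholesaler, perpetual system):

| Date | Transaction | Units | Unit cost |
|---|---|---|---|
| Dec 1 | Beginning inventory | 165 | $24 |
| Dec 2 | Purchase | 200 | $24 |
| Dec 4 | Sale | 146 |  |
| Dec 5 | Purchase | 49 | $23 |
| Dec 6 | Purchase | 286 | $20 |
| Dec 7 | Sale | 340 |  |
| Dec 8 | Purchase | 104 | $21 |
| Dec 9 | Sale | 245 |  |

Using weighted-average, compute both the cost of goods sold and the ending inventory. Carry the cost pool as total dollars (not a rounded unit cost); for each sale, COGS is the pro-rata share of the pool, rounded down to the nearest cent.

After Dec 1: 165 on hand, pool $3,960.00 (≈ $24.0000 each)
After Dec 2: 365 on hand, pool $8,760.00 (≈ $24.0000 each)
Dec 4, sell 146: 146/365 × $8,760.00 → $3,504.00
After Dec 5: 268 on hand, pool $6,383.00 (≈ $23.8172 each)
After Dec 6: 554 on hand, pool $12,103.00 (≈ $21.8466 each)
Dec 7, sell 340: 340/554 × $12,103.00 → $7,427.83
After Dec 8: 318 on hand, pool $6,859.17 (≈ $21.5697 each)
Dec 9, sell 245: 245/318 × $6,859.17 → $5,284.58
Total COGS = $3,504.00 + $7,427.83 + $5,284.58 = $16,216.41
Ending inventory (cost pool remaining) = $1,574.59
Check: goods available $17,791.00 = COGS $16,216.41 + ending $1,574.59

COGS = $16,216.41; ending inventory = $1,574.59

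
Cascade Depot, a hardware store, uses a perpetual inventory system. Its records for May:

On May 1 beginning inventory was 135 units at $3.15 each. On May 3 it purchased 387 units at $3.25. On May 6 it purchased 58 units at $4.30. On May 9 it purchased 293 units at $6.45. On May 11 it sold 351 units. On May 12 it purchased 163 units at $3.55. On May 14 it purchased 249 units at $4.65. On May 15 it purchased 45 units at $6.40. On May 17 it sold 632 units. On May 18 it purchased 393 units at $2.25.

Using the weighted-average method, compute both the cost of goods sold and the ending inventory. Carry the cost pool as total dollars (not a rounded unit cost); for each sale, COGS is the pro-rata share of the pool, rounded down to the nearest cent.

COGS = $4,319.10; ending inventory = $2,411.90

After May 1: 135 on hand, pool $425.25 (≈ $3.1500 each)
After May 3: 522 on hand, pool $1,683.00 (≈ $3.2241 each)
After May 6: 580 on hand, pool $1,932.40 (≈ $3.3317 each)
After May 9: 873 on hand, pool $3,822.25 (≈ $4.3783 each)
May 11, sell 351: 351/873 × $3,822.25 → $1,536.78
After May 12: 685 on hand, pool $2,864.12 (≈ $4.1812 each)
After May 14: 934 on hand, pool $4,021.97 (≈ $4.3062 each)
After May 15: 979 on hand, pool $4,309.97 (≈ $4.4024 each)
May 17, sell 632: 632/979 × $4,309.97 → $2,782.32
After May 18: 740 on hand, pool $2,411.90 (≈ $3.2593 each)
Total COGS = $1,536.78 + $2,782.32 = $4,319.10
Ending inventory (cost pool remaining) = $2,411.90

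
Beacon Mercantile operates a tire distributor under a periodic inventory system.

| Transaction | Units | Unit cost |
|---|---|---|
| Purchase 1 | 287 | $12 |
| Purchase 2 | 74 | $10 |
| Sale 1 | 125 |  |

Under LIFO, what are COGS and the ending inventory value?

Sale 1 (125) [LIFO — newest first]: 74 @ $10 + 51 @ $12 = $1,352
Ending inventory: 236 @ $12 = $2,832

COGS = $1,352; ending inventory = $2,832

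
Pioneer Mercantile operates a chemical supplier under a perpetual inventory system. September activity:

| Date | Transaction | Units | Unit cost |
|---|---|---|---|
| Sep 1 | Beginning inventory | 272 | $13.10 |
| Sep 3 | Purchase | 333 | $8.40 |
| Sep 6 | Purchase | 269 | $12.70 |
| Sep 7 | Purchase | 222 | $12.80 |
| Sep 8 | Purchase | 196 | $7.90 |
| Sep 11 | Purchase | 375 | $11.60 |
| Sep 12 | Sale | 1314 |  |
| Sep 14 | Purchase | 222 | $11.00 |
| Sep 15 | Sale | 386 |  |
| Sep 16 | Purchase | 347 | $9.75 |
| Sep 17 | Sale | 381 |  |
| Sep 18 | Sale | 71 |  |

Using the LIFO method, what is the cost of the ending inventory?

Sep 12, 1314 sold [LIFO — newest first]: 375 @ $11.60 + 196 @ $7.90 + 222 @ $12.80 + 269 @ $12.70 + 252 @ $8.40 = $14,273.10
Sep 15, 386 sold [LIFO — newest first]: 222 @ $11.00 + 81 @ $8.40 + 83 @ $13.10 = $4,209.70
Sep 17, 381 sold [LIFO — newest first]: 347 @ $9.75 + 34 @ $13.10 = $3,828.65
Sep 18, 71 sold [LIFO — newest first]: 71 @ $13.10 = $930.10
Total COGS = $14,273.10 + $4,209.70 + $3,828.65 + $930.10 = $23,241.55
Ending inventory: 84 @ $13.10 = $1,100.40
Check: goods available $24,341.95 = COGS $23,241.55 + ending $1,100.40

Ending inventory = $1,100.40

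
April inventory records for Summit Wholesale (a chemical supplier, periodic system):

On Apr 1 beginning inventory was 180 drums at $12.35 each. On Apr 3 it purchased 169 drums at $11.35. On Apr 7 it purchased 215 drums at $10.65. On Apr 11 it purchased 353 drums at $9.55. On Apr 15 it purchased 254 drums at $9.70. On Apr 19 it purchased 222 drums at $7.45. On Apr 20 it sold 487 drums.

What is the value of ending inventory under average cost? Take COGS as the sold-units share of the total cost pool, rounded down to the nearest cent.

Ending inventory = $9,053.34

Apr 20, sell 487: 487/1393 × $13,919.75 → $4,866.41
Ending inventory (cost pool remaining) = $9,053.34
Check: goods available $13,919.75 = COGS $4,866.41 + ending $9,053.34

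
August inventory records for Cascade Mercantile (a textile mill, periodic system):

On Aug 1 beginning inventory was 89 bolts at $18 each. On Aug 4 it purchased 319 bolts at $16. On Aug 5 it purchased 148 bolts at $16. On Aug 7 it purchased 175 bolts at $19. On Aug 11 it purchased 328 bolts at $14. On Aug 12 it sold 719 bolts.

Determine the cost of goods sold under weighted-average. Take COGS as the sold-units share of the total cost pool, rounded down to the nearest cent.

Aug 12, sell 719: 719/1059 × $16,991.00 → $11,535.91
Ending inventory (cost pool remaining) = $5,455.09

COGS = $11,535.91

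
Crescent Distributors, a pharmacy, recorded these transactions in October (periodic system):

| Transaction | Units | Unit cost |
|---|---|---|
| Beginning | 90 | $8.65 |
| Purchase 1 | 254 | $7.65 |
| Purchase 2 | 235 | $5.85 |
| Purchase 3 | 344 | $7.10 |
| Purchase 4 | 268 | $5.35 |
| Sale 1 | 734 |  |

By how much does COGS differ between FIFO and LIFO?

FIFO COGS: 90 @ $8.65 + 254 @ $7.65 + 235 @ $5.85 + 155 @ $7.10 = $5,196.85
LIFO COGS: 268 @ $5.35 + 344 @ $7.10 + 122 @ $5.85 = $4,589.90
Difference = |$5,196.85 − $4,589.90| = $606.95

$606.95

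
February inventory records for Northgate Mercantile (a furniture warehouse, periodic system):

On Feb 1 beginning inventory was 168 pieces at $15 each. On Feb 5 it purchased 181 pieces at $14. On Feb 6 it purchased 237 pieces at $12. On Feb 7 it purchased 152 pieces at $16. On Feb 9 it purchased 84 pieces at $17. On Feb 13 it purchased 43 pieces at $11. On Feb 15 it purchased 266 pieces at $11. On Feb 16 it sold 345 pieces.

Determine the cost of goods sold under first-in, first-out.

Feb 16, 345 sold [FIFO — oldest first]: 168 @ $15 + 177 @ $14 = $4,998
Ending inventory: 4 @ $14 + 237 @ $12 + 152 @ $16 + 84 @ $17 + 43 @ $11 + 266 @ $11 = $10,159

COGS = $4,998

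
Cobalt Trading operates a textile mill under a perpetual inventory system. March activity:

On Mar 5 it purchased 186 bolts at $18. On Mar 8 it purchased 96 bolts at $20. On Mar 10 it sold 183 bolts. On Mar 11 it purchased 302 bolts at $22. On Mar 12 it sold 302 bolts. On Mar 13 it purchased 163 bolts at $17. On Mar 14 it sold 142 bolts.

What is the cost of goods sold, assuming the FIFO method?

Mar 10, 183 sold [FIFO — oldest first]: 183 @ $18 = $3,294
Mar 12, 302 sold [FIFO — oldest first]: 3 @ $18 + 96 @ $20 + 203 @ $22 = $6,440
Mar 14, 142 sold [FIFO — oldest first]: 99 @ $22 + 43 @ $17 = $2,909
Total COGS = $3,294 + $6,440 + $2,909 = $12,643
Ending inventory: 120 @ $17 = $2,040
Check: goods available $14,683 = COGS $12,643 + ending $2,040

COGS = $12,643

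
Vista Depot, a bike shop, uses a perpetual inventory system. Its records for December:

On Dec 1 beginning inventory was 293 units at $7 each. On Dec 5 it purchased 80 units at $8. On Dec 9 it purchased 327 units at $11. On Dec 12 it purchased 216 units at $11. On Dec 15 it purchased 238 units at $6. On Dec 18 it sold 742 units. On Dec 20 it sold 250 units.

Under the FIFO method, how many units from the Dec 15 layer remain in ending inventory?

Dec 18, 742 sold [FIFO — oldest first]: 293 @ $7 + 80 @ $8 + 327 @ $11 + 42 @ $11 = $6,750
Dec 20, 250 sold [FIFO — oldest first]: 174 @ $11 + 76 @ $6 = $2,370
Total COGS = $6,750 + $2,370 = $9,120
Ending inventory: 162 @ $6 = $972

162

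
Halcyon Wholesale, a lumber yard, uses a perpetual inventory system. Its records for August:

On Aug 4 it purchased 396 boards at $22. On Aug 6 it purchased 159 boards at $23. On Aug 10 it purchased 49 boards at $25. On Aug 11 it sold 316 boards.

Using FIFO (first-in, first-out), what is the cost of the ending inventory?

Ending inventory = $6,642

Aug 11, 316 sold [FIFO — oldest first]: 316 @ $22 = $6,952
Ending inventory: 80 @ $22 + 159 @ $23 + 49 @ $25 = $6,642
Check: goods available $13,594 = COGS $6,952 + ending $6,642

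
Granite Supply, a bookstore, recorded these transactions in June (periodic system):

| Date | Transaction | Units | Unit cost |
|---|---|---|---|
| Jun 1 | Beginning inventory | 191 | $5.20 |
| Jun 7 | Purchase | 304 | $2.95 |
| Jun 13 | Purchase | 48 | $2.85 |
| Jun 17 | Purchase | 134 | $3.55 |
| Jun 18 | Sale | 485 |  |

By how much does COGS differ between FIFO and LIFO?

$354.15

FIFO COGS: 191 @ $5.20 + 294 @ $2.95 = $1,860.50
LIFO COGS: 134 @ $3.55 + 48 @ $2.85 + 303 @ $2.95 = $1,506.35
Difference = |$1,860.50 − $1,506.35| = $354.15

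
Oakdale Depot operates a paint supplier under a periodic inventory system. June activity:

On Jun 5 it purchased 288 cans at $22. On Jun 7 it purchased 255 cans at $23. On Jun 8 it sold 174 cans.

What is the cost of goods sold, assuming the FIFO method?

COGS = $3,828

Jun 8, 174 sold [FIFO — oldest first]: 174 @ $22 = $3,828
Ending inventory: 114 @ $22 + 255 @ $23 = $8,373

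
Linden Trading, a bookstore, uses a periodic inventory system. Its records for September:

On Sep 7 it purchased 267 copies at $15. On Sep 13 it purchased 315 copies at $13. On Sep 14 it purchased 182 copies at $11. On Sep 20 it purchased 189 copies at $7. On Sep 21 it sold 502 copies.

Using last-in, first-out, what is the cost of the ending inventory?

Ending inventory = $6,397

Sep 21, 502 sold [LIFO — newest first]: 189 @ $7 + 182 @ $11 + 131 @ $13 = $5,028
Ending inventory: 267 @ $15 + 184 @ $13 = $6,397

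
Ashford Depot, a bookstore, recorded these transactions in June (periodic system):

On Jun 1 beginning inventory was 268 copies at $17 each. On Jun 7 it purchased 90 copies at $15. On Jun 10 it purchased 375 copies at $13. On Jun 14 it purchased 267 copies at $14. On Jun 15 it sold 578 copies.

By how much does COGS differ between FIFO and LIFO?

$985

FIFO COGS: 268 @ $17 + 90 @ $15 + 220 @ $13 = $8,766
LIFO COGS: 267 @ $14 + 311 @ $13 = $7,781
Difference = |$8,766 − $7,781| = $985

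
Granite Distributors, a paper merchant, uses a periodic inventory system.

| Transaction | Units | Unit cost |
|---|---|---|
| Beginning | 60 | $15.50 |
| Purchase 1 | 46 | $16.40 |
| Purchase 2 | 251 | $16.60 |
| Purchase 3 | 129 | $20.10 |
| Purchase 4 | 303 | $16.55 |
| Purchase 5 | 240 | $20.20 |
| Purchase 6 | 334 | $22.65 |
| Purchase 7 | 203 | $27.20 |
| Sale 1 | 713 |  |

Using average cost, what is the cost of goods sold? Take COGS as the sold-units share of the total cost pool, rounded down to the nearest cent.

Sale 1, sell 713: 713/1566 × $31,393.25 → $14,293.35
Ending inventory (cost pool remaining) = $17,099.90

COGS = $14,293.35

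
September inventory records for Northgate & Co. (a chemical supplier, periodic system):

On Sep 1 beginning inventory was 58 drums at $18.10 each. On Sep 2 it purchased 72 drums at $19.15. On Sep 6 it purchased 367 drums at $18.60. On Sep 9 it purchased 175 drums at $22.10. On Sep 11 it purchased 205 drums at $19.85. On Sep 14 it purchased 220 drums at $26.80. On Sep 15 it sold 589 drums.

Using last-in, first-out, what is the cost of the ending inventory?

Sep 15, 589 sold [LIFO — newest first]: 220 @ $26.80 + 205 @ $19.85 + 164 @ $22.10 = $13,589.65
Ending inventory: 58 @ $18.10 + 72 @ $19.15 + 367 @ $18.60 + 11 @ $22.10 = $9,497.90

Ending inventory = $9,497.90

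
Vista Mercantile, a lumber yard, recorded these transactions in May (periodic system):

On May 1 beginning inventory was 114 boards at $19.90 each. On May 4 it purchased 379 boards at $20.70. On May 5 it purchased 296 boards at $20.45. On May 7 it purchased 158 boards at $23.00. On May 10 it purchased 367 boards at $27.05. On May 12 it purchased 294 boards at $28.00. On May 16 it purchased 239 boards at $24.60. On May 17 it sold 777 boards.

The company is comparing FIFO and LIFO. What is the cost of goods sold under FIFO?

FIFO COGS: 114 @ $19.90 + 379 @ $20.70 + 284 @ $20.45 = $15,921.70
LIFO COGS: 239 @ $24.60 + 294 @ $28.00 + 244 @ $27.05 = $20,711.60

COGS = $15,921.70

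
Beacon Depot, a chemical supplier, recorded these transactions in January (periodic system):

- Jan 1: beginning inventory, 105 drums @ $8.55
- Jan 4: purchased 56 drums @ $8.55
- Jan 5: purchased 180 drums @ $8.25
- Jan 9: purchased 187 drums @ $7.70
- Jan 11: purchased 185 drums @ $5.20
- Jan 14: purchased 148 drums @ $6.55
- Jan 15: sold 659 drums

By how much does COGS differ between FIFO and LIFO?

FIFO COGS: 105 @ $8.55 + 56 @ $8.55 + 180 @ $8.25 + 187 @ $7.70 + 131 @ $5.20 = $4,982.65
LIFO COGS: 148 @ $6.55 + 185 @ $5.20 + 187 @ $7.70 + 139 @ $8.25 = $4,518.05
Difference = |$4,982.65 − $4,518.05| = $464.60

$464.60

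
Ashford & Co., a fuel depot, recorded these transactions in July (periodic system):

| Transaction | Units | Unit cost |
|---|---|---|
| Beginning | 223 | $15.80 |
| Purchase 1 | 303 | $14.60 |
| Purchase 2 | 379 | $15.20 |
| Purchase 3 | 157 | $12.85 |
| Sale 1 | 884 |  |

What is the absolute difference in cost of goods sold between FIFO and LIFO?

FIFO COGS: 223 @ $15.80 + 303 @ $14.60 + 358 @ $15.20 = $13,388.80
LIFO COGS: 157 @ $12.85 + 379 @ $15.20 + 303 @ $14.60 + 45 @ $15.80 = $12,913.05
Difference = |$13,388.80 − $12,913.05| = $475.75

$475.75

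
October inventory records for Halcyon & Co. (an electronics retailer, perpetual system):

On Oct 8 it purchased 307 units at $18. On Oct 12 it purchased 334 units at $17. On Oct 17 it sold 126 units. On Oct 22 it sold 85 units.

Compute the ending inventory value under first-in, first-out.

Ending inventory = $7,406

Oct 17, 126 sold [FIFO — oldest first]: 126 @ $18 = $2,268
Oct 22, 85 sold [FIFO — oldest first]: 85 @ $18 = $1,530
Total COGS = $2,268 + $1,530 = $3,798
Ending inventory: 96 @ $18 + 334 @ $17 = $7,406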